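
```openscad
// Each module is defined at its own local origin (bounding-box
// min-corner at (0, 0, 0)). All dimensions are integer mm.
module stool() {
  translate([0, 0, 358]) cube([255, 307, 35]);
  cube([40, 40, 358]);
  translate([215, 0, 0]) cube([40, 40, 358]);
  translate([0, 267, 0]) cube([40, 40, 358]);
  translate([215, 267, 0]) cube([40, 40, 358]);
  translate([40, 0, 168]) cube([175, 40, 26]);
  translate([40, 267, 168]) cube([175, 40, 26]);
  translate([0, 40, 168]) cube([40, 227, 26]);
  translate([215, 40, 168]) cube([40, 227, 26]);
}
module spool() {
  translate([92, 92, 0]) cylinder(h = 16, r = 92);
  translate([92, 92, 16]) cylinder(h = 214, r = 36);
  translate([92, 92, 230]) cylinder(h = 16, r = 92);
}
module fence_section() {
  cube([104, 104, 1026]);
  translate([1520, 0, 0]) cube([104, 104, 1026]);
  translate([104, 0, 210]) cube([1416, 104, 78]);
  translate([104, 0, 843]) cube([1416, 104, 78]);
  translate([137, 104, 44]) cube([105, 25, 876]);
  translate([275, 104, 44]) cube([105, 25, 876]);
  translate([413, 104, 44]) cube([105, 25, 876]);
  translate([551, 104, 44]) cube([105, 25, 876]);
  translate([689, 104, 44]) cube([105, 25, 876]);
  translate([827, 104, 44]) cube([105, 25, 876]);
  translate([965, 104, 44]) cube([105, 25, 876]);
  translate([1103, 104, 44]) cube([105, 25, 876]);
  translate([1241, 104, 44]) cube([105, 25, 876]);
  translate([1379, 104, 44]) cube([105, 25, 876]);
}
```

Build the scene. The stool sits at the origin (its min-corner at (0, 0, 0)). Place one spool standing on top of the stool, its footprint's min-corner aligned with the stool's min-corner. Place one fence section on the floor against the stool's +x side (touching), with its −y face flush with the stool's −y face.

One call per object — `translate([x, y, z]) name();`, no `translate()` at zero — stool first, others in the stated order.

stool();
translate([0, 0, 393]) spool();
translate([255, 0, 0]) fence_section();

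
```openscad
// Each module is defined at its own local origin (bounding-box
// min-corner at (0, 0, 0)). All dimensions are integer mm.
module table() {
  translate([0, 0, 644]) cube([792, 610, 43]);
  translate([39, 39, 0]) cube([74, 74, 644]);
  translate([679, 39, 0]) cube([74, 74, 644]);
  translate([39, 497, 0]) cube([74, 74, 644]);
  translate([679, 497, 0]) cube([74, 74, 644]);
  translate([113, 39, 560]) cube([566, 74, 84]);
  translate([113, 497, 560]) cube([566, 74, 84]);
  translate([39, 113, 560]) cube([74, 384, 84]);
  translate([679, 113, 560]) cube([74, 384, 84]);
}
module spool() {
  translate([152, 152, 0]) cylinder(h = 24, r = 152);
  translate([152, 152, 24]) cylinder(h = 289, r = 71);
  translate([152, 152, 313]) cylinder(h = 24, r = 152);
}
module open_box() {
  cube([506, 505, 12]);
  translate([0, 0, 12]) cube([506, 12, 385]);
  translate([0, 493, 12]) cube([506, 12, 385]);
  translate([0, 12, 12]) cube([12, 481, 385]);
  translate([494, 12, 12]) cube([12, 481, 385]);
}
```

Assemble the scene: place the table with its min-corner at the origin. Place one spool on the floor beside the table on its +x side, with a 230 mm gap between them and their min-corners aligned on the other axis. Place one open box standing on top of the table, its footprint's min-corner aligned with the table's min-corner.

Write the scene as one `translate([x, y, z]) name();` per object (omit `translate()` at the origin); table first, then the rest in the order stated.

table();
translate([1022, 0, 0]) spool();
translate([0, 0, 687]) open_box();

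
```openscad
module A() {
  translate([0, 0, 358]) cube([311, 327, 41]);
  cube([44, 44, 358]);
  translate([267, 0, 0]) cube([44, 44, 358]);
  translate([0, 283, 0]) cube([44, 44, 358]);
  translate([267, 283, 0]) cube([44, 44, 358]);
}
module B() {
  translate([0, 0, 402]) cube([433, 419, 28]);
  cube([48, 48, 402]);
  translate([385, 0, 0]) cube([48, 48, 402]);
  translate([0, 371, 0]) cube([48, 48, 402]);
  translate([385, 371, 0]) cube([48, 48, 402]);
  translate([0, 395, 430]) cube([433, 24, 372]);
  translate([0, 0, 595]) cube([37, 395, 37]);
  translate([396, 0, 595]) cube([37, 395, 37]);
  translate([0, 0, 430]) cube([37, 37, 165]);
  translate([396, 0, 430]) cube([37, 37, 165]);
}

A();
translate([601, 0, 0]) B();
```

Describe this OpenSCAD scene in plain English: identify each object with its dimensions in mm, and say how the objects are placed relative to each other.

A is a four-legged stool. The seat is a 311×327×41 mm slab whose top surface is at z = 399 mm; four square legs, each 44×44 mm in cross-section, run from the floor (z = 0) to the underside of the seat, each flush with a corner of the seat.

B is a chair. The seat is a 433×419×28 mm slab with its top at z = 430 mm, on four 48×48 mm corner legs (flush with the seat edges, standing on z = 0). A flat backrest 24 mm thick, 372 mm tall, spans the full seat width and rises from the seat top along its +y edge, rear face flush with the rear of the seat. Two armrests of 37×37 mm section run along each side from the seat's front edge to the front of the backrest, top faces 202 mm above the seat top and outer faces flush with the seat's x-edges; a 37×37 mm post under the front of each armrest stands on the seat at the front corner.

The chair is on the floor beside the stool on its +x side.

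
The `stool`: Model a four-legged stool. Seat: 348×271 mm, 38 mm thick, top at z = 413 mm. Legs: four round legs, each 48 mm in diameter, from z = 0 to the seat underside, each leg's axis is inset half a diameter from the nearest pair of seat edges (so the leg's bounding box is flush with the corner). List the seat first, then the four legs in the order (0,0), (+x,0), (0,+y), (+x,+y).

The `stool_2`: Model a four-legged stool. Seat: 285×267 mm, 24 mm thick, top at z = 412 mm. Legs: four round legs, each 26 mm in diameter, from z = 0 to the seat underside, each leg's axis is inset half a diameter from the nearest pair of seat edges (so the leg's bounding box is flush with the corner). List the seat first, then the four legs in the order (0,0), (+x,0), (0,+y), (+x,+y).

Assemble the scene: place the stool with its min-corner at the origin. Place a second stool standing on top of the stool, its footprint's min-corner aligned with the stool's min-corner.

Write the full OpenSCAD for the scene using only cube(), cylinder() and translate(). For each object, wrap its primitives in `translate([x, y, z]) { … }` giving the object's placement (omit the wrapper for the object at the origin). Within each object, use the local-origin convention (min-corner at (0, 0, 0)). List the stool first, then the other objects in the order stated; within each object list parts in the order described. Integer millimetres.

translate([0, 0, 375]) cube([348, 271, 38]);
translate([24, 24, 0]) cylinder(h = 375, r = 24);
translate([324, 24, 0]) cylinder(h = 375, r = 24);
translate([24, 247, 0]) cylinder(h = 375, r = 24);
translate([324, 247, 0]) cylinder(h = 375, r = 24);
translate([0, 0, 413]) {
  translate([0, 0, 388]) cube([285, 267, 24]);
  translate([13, 13, 0]) cylinder(h = 388, r = 13);
  translate([272, 13, 0]) cylinder(h = 388, r = 13);
  translate([13, 254, 0]) cylinder(h = 388, r = 13);
  translate([272, 254, 0]) cylinder(h = 388, r = 13);
}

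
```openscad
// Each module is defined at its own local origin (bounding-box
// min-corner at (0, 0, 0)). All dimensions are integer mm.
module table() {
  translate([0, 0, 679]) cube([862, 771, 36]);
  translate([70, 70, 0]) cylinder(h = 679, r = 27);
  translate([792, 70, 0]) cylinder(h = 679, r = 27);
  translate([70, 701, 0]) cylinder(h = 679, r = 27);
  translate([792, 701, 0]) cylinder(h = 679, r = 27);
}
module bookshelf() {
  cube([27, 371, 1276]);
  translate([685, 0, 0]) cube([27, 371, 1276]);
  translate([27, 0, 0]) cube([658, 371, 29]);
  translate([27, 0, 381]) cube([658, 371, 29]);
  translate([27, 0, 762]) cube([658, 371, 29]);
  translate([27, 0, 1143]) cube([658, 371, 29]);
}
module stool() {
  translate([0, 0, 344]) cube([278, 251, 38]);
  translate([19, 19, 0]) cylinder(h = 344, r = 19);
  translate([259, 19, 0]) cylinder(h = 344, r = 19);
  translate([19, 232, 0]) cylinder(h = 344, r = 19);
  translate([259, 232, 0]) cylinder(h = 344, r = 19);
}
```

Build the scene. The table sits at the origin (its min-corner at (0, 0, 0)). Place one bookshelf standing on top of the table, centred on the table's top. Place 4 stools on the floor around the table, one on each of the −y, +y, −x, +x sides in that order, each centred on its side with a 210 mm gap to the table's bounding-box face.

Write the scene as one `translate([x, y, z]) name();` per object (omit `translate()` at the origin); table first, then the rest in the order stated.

table();
translate([75, 200, 715]) bookshelf();
translate([292, -461, 0]) stool();
translate([292, 981, 0]) stool();
translate([-488, 260, 0]) stool();
translate([1072, 260, 0]) stool();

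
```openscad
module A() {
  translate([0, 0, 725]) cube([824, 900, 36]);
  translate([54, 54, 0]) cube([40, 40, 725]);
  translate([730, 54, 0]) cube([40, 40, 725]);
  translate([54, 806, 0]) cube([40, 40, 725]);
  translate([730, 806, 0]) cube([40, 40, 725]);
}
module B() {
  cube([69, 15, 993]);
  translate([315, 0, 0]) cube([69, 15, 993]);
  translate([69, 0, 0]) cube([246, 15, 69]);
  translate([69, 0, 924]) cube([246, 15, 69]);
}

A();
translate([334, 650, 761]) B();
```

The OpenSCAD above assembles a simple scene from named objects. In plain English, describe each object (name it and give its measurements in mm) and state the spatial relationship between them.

A is a rectangular dining table. The top is 824×900×36 mm with its upper surface at z = 761 mm. It stands on four 40×40 mm square legs, each inset 54 mm from the nearest pair of top edges, running from the floor to the underside of the top.

B is a picture frame with a 246×855 mm rectangular opening (x by z) and a uniform 69 mm border on every side. Frame depth is 15 mm along y. It is built from two vertical stiles running the full outside height and two horizontal rails spanning the gap between the stiles.

The picture frame is on top of the table.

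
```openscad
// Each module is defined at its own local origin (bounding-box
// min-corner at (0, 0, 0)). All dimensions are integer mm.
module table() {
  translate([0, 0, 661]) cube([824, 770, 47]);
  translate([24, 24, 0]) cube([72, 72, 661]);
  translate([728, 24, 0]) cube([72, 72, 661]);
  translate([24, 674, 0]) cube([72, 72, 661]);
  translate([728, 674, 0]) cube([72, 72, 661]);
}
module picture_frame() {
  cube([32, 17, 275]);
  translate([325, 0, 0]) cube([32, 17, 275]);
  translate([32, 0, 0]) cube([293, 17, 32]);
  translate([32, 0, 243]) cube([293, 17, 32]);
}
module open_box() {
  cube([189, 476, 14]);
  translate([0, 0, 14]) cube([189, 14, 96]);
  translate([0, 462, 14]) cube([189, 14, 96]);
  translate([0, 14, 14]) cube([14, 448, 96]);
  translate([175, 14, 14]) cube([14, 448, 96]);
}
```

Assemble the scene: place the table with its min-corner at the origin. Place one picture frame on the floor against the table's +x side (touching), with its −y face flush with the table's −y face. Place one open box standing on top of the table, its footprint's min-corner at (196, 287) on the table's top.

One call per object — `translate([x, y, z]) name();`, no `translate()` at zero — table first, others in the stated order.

table();
translate([824, 0, 0]) picture_frame();
translate([196, 287, 708]) open_box();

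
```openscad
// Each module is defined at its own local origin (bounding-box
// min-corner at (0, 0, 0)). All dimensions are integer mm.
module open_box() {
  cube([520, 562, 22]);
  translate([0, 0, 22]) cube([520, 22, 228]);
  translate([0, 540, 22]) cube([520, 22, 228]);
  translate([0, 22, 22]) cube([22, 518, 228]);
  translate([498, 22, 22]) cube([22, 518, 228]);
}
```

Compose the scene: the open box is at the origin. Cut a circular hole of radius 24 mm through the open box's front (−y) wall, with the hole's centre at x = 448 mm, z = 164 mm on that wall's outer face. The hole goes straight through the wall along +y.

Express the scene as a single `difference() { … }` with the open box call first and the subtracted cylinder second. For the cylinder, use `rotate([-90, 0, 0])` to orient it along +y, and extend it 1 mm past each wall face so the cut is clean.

difference() {
  open_box();
  translate([448, -1, 164]) rotate([-90, 0, 0]) cylinder(h = 24, r = 24);
}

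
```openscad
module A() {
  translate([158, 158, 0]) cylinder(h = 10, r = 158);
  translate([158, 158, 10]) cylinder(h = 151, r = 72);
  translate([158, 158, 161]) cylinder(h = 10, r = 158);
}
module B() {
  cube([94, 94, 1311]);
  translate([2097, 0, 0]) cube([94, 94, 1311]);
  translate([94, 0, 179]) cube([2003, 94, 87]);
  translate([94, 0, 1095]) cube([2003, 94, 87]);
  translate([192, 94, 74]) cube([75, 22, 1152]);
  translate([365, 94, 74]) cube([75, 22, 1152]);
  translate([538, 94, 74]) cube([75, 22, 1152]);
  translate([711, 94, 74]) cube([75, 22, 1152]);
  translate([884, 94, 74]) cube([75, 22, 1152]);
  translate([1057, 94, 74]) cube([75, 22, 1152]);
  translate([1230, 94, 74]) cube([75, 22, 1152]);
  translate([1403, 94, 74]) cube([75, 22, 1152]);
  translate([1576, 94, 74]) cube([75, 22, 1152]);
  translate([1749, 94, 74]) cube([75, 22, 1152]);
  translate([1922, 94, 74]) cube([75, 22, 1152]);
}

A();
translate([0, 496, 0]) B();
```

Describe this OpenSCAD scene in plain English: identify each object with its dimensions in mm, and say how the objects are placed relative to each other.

A is a spool: two coaxial disc flanges of radius 158 mm and thickness 10 mm, joined by a core cylinder of radius 72 mm and height 151 mm. The lower flange rests on z = 0 and the three cylinders share a vertical axis.

B is a fence section. Two 94×94 mm posts, 1311 mm tall, stand on the floor with a clear span of 2003 mm between their inner faces. Two horizontal rails of 94×87 mm section span the gap between the posts with their undersides at z = 179 mm and z = 1095 mm, flush with the posts' −y face. 11 pickets, each 75 mm wide, 22 mm thick and 1152 mm tall, are fixed to the +y face of the rails with their bottoms at z = 74 mm, evenly spaced across the span with equal gaps (rounded down to the nearest mm) at the −x end and between each pair — any rounding remainder accumulates at the +x end.

The fence section is on the floor beside the spool on its +y side.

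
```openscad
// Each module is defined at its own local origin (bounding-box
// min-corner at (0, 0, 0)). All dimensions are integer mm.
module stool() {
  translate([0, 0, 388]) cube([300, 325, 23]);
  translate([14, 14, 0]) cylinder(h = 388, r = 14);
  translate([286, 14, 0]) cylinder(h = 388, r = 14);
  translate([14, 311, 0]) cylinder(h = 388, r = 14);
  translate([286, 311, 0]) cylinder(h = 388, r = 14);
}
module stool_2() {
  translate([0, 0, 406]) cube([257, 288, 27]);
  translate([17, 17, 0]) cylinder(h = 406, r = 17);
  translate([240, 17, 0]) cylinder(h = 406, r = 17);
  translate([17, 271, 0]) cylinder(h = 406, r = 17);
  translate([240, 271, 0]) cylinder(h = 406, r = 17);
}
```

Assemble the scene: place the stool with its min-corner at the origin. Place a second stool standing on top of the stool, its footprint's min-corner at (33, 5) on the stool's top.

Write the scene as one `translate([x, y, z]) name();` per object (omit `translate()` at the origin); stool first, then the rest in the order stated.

stool();
translate([33, 5, 411]) stool_2();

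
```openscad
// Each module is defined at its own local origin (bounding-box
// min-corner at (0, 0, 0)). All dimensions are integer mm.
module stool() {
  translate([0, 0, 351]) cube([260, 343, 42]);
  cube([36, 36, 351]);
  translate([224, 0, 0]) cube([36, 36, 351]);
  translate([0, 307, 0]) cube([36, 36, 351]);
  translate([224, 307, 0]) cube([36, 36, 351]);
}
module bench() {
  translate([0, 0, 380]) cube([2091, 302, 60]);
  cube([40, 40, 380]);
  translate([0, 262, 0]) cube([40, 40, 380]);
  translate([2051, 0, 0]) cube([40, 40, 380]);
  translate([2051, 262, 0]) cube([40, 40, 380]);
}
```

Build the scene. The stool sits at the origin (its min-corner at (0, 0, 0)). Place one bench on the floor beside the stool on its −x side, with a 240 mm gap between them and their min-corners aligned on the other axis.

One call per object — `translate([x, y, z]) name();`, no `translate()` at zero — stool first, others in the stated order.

stool();
translate([-2331, 0, 0]) bench();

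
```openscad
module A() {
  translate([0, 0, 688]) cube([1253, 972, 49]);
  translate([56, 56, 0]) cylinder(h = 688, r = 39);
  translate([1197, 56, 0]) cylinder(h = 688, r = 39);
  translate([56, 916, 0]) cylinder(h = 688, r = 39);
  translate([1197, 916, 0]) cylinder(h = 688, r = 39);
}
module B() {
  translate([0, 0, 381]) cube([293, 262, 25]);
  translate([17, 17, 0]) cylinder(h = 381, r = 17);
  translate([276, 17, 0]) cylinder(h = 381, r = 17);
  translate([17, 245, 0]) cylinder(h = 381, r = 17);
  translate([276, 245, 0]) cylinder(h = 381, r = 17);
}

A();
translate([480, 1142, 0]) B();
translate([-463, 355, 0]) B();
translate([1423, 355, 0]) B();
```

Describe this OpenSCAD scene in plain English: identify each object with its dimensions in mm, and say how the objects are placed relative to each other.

A is a rectangular dining table. The top is 1253×972×49 mm with its upper surface at z = 737 mm. It stands on four round legs of 78 mm diameter, each leg's bounding box inset 17 mm from the nearest pair of top edges, running from the floor to the underside of the top.

B is a four-legged stool. The seat is a 293×262×25 mm slab whose top surface is at z = 406 mm; four round legs, each 34 mm in diameter, run from the floor (z = 0) to the underside of the seat, each leg's axis is inset half a diameter from the nearest pair of seat edges (so the leg's bounding box is flush with the corner).

Three stools sit around the table at the +y, −x, +x sides.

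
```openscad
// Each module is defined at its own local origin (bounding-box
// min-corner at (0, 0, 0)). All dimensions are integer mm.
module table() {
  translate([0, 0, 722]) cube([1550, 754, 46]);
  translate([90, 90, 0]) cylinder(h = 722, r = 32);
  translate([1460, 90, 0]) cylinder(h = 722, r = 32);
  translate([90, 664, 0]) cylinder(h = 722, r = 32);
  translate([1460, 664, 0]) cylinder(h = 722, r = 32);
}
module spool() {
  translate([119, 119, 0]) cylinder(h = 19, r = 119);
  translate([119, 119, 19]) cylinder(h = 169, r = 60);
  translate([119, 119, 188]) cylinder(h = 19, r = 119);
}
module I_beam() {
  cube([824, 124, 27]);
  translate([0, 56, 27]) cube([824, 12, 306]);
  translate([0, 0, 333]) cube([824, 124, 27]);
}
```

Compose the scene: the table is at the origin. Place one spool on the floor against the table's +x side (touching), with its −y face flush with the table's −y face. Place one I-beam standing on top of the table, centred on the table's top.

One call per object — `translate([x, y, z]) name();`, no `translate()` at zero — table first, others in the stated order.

table();
translate([1550, 0, 0]) spool();
translate([363, 315, 768]) I_beam();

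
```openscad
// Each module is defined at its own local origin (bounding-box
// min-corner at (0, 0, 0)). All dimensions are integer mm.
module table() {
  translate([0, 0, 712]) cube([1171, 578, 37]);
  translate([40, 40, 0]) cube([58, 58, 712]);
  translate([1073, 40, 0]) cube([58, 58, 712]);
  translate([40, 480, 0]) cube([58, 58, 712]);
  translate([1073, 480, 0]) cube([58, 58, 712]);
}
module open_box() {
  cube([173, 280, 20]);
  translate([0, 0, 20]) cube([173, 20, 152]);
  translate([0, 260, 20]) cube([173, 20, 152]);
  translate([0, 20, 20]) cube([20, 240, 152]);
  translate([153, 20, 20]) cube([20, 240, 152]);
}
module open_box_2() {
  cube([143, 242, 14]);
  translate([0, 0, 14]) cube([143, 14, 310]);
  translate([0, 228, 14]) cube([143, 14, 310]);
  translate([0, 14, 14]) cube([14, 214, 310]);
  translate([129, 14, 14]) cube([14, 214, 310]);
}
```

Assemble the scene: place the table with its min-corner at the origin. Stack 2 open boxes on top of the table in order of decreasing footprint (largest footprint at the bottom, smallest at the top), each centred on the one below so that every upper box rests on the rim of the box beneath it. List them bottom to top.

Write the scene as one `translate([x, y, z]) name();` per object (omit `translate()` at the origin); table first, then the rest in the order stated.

table();
translate([499, 149, 749]) open_box();
translate([514, 168, 921]) open_box_2();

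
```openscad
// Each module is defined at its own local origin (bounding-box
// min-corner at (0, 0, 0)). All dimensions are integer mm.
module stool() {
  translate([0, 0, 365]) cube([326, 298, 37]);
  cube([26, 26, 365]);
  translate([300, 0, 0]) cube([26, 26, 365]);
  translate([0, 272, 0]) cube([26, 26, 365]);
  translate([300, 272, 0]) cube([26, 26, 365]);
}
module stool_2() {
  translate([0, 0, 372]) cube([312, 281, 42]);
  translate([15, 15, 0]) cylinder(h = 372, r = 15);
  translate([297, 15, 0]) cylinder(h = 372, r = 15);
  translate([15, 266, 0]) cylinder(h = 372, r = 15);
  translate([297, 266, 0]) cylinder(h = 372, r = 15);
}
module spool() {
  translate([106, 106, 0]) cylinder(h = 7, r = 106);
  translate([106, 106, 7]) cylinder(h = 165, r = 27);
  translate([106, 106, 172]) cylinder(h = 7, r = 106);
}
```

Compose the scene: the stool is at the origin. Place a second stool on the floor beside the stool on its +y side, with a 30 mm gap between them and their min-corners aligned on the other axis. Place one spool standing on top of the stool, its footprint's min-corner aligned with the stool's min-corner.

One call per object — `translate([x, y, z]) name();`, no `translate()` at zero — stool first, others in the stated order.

stool();
translate([0, 328, 0]) stool_2();
translate([0, 0, 402]) spool();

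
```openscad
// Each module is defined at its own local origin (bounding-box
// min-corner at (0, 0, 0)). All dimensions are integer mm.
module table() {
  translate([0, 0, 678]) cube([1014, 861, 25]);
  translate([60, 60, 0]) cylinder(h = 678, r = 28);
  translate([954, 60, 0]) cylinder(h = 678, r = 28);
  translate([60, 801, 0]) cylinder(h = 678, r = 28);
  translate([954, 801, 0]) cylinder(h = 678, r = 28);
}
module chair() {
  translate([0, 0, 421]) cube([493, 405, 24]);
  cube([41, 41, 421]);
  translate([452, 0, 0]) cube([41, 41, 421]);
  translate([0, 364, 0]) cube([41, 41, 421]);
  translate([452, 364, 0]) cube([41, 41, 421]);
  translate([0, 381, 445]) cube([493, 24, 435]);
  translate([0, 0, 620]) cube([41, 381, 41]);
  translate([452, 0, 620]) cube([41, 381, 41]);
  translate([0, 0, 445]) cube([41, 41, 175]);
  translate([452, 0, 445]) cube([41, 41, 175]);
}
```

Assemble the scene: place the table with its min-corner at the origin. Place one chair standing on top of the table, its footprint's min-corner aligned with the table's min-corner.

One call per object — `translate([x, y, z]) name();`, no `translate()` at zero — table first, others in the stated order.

table();
translate([0, 0, 703]) chair();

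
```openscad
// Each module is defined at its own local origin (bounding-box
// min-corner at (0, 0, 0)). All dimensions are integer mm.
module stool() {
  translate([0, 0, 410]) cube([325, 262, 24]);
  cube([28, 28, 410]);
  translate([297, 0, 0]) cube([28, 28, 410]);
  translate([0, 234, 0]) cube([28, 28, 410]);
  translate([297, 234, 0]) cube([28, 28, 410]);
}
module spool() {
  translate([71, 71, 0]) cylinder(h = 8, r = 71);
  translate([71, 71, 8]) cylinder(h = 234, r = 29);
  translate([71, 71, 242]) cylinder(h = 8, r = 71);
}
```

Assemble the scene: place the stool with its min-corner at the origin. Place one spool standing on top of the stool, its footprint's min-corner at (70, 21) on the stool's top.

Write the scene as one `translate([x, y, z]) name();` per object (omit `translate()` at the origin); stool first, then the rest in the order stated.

stool();
translate([70, 21, 434]) spool();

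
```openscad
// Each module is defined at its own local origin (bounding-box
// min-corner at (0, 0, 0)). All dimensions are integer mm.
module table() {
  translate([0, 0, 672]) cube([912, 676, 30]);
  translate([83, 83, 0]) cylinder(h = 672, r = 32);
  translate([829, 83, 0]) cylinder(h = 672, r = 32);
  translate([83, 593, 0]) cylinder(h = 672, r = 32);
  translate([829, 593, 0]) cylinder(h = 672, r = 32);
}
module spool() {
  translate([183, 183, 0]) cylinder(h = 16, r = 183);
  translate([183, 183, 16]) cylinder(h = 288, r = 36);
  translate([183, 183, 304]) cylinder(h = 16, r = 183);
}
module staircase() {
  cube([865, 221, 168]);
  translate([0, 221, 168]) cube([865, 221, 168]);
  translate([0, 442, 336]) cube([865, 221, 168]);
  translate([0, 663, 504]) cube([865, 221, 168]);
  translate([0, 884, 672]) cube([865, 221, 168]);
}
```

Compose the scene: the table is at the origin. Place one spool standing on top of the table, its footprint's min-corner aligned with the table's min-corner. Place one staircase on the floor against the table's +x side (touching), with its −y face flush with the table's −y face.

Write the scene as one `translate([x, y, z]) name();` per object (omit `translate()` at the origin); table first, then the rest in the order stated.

table();
translate([0, 0, 702]) spool();
translate([912, 0, 0]) staircase();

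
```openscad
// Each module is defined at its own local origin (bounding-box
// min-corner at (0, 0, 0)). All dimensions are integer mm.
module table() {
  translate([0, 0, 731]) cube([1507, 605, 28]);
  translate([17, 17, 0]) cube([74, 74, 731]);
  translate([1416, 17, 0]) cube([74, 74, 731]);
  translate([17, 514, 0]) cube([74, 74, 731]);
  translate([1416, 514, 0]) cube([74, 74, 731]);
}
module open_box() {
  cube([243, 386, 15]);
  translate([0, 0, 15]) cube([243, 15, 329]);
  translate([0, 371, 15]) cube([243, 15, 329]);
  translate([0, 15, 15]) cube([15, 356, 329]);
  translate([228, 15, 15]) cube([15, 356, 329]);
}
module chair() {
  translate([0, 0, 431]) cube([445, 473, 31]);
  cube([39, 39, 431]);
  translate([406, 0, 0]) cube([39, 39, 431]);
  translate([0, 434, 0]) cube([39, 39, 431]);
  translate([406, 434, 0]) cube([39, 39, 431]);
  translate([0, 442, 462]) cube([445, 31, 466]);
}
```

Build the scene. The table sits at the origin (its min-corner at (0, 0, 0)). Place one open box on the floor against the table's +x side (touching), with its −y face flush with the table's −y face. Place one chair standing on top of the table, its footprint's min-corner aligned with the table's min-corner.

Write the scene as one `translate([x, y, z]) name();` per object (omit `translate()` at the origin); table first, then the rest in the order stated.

table();
translate([1507, 0, 0]) open_box();
translate([0, 0, 759]) chair();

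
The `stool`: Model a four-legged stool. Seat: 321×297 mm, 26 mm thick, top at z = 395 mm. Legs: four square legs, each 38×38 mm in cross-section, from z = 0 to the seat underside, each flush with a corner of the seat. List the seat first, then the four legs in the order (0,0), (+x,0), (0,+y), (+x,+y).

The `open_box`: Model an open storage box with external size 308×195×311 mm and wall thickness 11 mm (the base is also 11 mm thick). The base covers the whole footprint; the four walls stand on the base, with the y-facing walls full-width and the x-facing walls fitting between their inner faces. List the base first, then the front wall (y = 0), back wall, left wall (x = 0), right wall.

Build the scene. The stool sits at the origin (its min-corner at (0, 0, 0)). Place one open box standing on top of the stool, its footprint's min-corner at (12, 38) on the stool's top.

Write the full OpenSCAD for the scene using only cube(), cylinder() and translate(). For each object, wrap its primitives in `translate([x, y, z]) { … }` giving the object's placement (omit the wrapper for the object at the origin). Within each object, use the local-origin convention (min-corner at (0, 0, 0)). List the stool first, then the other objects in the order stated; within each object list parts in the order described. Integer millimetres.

translate([0, 0, 369]) cube([321, 297, 26]);
cube([38, 38, 369]);
translate([283, 0, 0]) cube([38, 38, 369]);
translate([0, 259, 0]) cube([38, 38, 369]);
translate([283, 259, 0]) cube([38, 38, 369]);
translate([12, 38, 395]) {
  cube([308, 195, 11]);
  translate([0, 0, 11]) cube([308, 11, 300]);
  translate([0, 184, 11]) cube([308, 11, 300]);
  translate([0, 11, 11]) cube([11, 173, 300]);
  translate([297, 11, 11]) cube([11, 173, 300]);
}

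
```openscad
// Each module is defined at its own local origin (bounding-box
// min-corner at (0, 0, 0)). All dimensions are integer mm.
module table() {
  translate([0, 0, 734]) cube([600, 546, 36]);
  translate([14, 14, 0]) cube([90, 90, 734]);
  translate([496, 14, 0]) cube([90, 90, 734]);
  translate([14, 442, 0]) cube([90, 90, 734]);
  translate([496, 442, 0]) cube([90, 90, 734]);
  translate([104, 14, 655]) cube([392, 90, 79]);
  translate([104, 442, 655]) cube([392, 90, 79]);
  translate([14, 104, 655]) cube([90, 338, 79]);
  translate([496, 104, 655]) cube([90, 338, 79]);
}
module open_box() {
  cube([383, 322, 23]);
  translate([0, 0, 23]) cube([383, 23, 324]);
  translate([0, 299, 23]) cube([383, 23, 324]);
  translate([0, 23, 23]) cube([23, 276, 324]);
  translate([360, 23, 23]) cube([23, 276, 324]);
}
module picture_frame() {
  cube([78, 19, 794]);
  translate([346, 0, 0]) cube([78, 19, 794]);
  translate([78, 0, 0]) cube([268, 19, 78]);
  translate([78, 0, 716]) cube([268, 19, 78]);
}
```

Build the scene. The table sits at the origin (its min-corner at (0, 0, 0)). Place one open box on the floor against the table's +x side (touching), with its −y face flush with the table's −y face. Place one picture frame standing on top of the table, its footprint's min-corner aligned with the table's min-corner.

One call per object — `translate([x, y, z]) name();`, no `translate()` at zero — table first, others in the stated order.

table();
translate([600, 0, 0]) open_box();
translate([0, 0, 770]) picture_frame();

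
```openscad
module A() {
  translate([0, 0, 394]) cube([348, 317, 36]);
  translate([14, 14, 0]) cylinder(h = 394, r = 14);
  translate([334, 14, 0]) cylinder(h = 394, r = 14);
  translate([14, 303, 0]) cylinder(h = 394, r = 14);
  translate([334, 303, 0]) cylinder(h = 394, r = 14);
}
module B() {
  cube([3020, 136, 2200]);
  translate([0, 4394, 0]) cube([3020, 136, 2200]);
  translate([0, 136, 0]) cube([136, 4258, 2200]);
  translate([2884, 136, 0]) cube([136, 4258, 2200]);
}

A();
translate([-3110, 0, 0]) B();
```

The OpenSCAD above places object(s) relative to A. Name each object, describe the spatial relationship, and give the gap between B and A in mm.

A is a stool. B is a house frame. The house frame is on the floor beside the stool on its −x side. The gap between the house frame and the stool is 90 mm.

The house frame's nearest face is 90 mm from the stool's −x face.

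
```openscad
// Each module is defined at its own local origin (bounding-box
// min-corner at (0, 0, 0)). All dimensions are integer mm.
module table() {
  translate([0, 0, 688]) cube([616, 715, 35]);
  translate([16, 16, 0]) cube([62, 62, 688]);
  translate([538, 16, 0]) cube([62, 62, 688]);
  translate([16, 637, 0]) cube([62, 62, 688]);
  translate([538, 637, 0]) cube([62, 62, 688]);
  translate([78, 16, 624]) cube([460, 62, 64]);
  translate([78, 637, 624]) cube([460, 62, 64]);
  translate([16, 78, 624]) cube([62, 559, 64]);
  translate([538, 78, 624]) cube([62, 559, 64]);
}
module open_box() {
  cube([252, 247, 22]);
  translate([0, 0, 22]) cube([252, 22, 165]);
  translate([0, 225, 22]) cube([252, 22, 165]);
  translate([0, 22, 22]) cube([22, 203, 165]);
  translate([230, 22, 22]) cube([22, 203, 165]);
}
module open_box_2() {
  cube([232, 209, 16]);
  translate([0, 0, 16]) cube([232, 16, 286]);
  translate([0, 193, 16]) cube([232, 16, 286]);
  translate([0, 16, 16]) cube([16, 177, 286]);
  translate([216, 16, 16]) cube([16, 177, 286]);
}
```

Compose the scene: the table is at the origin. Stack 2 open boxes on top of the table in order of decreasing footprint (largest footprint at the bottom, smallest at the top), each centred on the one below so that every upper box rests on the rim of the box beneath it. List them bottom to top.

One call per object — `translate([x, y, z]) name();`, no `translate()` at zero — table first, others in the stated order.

table();
translate([182, 234, 723]) open_box();
translate([192, 253, 910]) open_box_2();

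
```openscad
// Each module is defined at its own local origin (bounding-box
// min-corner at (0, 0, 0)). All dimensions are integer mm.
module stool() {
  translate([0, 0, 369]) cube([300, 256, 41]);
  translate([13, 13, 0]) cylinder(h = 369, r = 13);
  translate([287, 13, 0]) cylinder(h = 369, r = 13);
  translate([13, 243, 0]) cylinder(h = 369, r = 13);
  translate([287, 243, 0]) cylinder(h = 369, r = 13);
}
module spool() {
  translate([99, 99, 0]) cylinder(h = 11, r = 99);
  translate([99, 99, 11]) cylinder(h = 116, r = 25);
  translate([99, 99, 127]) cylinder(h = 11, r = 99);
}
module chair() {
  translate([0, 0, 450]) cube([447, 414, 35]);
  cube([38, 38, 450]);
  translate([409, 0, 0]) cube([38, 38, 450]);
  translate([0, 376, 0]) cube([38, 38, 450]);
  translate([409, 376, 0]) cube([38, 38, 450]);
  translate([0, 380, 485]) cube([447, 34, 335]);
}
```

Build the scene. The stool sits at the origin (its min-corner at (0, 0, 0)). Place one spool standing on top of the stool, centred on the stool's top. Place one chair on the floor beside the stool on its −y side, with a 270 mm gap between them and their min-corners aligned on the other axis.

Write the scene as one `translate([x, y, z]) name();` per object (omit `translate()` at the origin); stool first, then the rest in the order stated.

stool();
translate([51, 29, 410]) spool();
translate([0, -684, 0]) chair();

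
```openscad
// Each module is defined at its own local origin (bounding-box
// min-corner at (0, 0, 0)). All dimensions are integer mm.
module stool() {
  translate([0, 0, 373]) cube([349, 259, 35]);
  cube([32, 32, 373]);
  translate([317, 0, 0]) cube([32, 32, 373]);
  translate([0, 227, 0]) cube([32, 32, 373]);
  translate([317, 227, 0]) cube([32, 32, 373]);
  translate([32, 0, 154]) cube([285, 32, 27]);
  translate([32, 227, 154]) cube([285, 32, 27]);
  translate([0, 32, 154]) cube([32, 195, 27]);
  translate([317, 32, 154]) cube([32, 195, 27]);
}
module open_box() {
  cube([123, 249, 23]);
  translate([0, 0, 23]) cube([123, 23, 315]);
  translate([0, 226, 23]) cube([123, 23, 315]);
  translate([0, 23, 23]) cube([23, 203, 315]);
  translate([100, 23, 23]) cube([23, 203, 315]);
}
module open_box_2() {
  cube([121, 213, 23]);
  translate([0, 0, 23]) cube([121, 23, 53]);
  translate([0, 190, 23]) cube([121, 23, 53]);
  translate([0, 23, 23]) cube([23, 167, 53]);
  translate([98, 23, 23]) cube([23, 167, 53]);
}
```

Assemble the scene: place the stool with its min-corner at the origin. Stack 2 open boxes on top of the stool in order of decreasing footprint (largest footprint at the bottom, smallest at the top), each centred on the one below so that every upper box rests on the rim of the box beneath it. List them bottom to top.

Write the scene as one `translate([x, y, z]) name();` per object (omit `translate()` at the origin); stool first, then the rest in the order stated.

stool();
translate([113, 5, 408]) open_box();
translate([114, 23, 746]) open_box_2();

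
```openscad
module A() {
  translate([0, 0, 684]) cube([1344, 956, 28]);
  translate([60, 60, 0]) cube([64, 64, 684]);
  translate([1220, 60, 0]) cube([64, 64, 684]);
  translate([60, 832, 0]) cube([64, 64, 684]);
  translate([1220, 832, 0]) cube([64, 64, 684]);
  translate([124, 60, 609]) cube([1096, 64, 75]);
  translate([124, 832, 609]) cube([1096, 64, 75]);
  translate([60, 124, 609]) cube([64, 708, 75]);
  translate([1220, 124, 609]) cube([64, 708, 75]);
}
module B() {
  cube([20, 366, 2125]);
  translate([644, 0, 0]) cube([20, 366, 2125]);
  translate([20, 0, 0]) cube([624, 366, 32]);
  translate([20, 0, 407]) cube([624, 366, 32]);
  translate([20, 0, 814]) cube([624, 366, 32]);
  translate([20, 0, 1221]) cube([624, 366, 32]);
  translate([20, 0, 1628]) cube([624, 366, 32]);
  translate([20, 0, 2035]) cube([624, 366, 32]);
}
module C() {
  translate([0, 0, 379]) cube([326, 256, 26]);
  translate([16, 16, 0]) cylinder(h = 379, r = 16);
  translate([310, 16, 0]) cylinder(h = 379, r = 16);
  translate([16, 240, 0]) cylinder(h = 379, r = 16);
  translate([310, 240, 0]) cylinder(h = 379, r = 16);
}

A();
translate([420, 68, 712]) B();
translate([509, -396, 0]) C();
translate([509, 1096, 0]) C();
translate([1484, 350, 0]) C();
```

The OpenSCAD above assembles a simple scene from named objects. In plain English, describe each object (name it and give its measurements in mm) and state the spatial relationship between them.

A is a table with a 1344×956 mm rectangular top, 28 mm thick, top surface at z = 712 mm, supported by four 64×64 mm square legs, each inset 60 mm from the nearest pair of top edges, running from the floor. Four apron rails, 64 mm thick and 75 mm tall, run between adjacent legs with their top edges flush with the underside of the top and their outer faces flush with the legs' outer faces.

B is a bookshelf 664 mm wide overall, 366 mm deep and 2125 mm tall. The two sides are 20 mm thick vertical panels. 6 horizontal shelves of 32 mm thickness span between the inner faces of the sides; the lowest shelf sits on the floor and shelves are stacked with a clear vertical gap of 375 mm between each pair.

C is a four-legged stool. The seat is a 326×256×26 mm slab whose top surface is at z = 405 mm; four round legs, each 32 mm in diameter, run from the floor (z = 0) to the underside of the seat, each leg's axis is inset half a diameter from the nearest pair of seat edges (so the leg's bounding box is flush with the corner).

The bookshelf is on top of the table. Three stools sit around the table at the −y, +y, +x sides.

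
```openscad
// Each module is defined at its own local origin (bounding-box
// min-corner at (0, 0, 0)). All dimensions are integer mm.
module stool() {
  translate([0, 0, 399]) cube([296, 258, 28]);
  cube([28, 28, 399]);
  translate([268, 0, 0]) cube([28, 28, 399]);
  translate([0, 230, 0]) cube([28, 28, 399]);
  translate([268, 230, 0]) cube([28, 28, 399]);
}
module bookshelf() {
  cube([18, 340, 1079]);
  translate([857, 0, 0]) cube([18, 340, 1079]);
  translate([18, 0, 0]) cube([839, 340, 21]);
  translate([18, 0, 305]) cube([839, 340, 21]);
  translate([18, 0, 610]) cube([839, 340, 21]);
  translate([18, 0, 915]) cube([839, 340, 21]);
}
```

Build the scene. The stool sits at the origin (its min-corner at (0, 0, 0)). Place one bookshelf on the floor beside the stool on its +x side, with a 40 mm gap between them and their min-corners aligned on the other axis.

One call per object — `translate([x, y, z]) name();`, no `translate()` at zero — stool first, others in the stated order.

stool();
translate([336, 0, 0]) bookshelf();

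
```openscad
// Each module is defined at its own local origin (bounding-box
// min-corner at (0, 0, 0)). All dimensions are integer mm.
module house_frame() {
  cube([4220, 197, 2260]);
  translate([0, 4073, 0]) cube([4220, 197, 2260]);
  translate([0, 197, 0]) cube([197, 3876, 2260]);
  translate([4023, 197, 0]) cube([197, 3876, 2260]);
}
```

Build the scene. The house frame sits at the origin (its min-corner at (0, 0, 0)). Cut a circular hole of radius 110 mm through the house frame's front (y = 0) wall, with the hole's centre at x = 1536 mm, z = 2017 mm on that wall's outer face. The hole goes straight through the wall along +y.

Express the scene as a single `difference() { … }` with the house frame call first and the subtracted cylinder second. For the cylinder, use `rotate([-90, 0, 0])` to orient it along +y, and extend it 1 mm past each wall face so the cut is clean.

difference() {
  house_frame();
  translate([1536, -1, 2017]) rotate([-90, 0, 0]) cylinder(h = 199, r = 110);
}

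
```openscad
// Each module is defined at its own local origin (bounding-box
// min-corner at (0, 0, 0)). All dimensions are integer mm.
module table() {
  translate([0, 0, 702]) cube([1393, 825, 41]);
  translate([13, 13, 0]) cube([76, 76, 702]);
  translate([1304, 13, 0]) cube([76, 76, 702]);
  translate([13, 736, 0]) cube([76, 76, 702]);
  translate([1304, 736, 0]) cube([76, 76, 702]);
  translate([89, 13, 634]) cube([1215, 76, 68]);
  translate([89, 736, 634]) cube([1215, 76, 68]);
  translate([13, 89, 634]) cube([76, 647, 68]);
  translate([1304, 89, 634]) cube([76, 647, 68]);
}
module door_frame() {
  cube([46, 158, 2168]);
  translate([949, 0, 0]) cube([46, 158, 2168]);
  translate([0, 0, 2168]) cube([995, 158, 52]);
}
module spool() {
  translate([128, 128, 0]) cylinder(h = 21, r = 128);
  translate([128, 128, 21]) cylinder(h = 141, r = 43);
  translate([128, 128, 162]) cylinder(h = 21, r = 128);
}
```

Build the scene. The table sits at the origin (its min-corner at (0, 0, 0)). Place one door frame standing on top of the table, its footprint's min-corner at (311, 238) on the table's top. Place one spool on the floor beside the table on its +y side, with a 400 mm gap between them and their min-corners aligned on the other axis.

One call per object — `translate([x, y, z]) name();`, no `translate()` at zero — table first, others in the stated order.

table();
translate([311, 238, 743]) door_frame();
translate([0, 1225, 0]) spool();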